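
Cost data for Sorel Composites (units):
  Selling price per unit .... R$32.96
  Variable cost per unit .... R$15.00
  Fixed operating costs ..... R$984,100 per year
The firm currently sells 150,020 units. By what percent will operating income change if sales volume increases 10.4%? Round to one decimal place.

At 150,020 units, contribution = 150,020 × R$17.96 = R$2,694,359.20.
Subtracting fixed costs: EBIT = R$2,694,359.20 − R$984,100 = R$1,710,259.20.
So DOL = total CM / EBIT = R$2,694,359.20 / R$1,710,259.20 = 1.5754.
Operating income changes by 1.5754 × +10.4% = +16.4%.

+16.4%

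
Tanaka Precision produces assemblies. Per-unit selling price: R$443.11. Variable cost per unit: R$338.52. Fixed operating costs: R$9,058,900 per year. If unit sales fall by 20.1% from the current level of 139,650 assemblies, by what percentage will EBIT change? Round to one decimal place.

-52.9%

At 139,650 units, contribution = 139,650 × R$104.59 = R$14,605,993.50.
Subtracting fixed costs: EBIT = R$14,605,993.50 − R$9,058,900 = R$5,547,093.50.
DOL = contribution ÷ EBIT = R$14,605,993.50 ÷ R$5,547,093.50 = 2.6331.
%ΔEBIT = DOL × %ΔSales = 2.6331 × -20.1% = -52.9%.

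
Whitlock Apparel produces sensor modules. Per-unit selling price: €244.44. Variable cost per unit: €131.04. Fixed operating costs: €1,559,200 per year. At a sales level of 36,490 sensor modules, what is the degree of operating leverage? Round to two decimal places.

1.60

Contribution at this volume is 36,490 × €113.40 = €4,137,966.00.
EBIT = €4,137,966.00 − €1,559,200 = €2,578,766.00.
Degree of operating leverage = €4,137,966.00 / €2,578,766.00 = 1.6046.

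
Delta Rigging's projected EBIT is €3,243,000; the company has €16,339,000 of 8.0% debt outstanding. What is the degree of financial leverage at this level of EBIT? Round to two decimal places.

Interest = €1,307,120.00.
Degree of financial leverage = EBIT / (EBIT − interest) = €3,243,000 / €1,935,880.00 = 1.6752.

1.68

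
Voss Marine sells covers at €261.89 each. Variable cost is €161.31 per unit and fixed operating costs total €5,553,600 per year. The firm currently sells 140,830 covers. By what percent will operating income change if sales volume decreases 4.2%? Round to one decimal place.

-6.9%

Total contribution margin = 140,830 × €100.58 = €14,164,681.40.
Subtracting fixed costs: EBIT = €14,164,681.40 − €5,553,600 = €8,611,081.40.
DOL = contribution ÷ EBIT = €14,164,681.40 ÷ €8,611,081.40 = 1.6449.
%ΔEBIT = DOL × %ΔSales = 1.6449 × -4.2% = -6.9%.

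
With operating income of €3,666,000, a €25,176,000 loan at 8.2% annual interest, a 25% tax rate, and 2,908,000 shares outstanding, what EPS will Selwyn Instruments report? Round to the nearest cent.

Pre-tax income = €3,666,000 − €2,064,432.00 = €1,601,568.00.
Net income = €1,601,568.00 × (1 − 0.25) = €1,201,176.00.
Per share: €1,201,176.00 / 2,908,000 shares = €0.41.

€0.41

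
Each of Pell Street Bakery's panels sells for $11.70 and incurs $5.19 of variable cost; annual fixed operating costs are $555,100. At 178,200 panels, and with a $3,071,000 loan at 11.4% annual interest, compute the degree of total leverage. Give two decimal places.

4.55

Contribution at this volume is 178,200 × $6.51 = $1,160,082.00.
Subtracting fixed costs: EBIT = $1,160,082.00 − $555,100 = $604,982.00. Interest = $350,094.00, so EBIT − I = $254,888.00.
Degree of total leverage = total CM / (EBIT − interest) = $1,160,082.00 / $254,888.00 = 4.5513.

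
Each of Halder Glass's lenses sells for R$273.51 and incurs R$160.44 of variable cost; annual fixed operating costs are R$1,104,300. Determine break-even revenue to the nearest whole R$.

Contribution margin per unit = R$273.51 − R$160.44 = R$113.07, a CM ratio of R$113.07 ÷ R$273.51 = 0.4134.
Break-even sales = FC ÷ CM ratio = R$1,104,300 × R$273.51 / R$113.07 = R$2,671,240.

R$2,671,240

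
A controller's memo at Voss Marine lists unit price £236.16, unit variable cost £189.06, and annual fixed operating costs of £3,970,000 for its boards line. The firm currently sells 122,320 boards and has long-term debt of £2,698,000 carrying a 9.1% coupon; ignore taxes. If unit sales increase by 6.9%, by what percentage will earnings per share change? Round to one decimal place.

+25.7%

At 122,320 units, contribution = 122,320 × £47.10 = £5,761,272.00.
Operating income = contribution − fixed costs = £5,761,272.00 − £3,970,000 = £1,791,272.00.
Interest = £245,518.00, so EBIT − I = £1,545,754.00.
DCL = total CM / (EBIT − I) = £5,761,272.00 / £1,545,754.00 = 3.7272.
EPS therefore changes by 3.7272 × (+6.9%) = +25.7%.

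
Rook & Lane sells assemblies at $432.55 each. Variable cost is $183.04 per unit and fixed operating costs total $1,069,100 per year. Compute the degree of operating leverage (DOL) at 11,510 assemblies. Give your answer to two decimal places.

At 11,510 units, contribution = 11,510 × $249.51 = $2,871,860.10.
EBIT = $2,871,860.10 − $1,069,100 = $1,802,760.10.
So DOL = total CM / EBIT = $2,871,860.10 / $1,802,760.10 = 1.5930.

1.59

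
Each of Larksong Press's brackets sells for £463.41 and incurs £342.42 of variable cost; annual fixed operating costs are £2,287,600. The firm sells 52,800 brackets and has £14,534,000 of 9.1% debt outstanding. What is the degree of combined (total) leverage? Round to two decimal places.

At 52,800 units, contribution = 52,800 × £120.99 = £6,388,272.00.
Subtracting fixed costs: EBIT = £6,388,272.00 − £2,287,600 = £4,100,672.00. Interest = £1,322,594.00, so EBIT − I = £2,778,078.00.
Degree of total leverage = total CM / (EBIT − interest) = £6,388,272.00 / £2,778,078.00 = 2.2995.

2.30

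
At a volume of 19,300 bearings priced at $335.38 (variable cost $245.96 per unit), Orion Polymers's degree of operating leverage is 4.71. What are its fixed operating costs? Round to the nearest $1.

At 19,300 units, contribution = 19,300 × $89.42 = $1,725,806.00.
Since DOL = CM ÷ EBIT, EBIT = $1,725,806.00 ÷ 4.71 = $366,413.16.
Fixed costs = CM − EBIT = $1,725,806.00 − $366,413.16 = $1,359,393.

$1,359,393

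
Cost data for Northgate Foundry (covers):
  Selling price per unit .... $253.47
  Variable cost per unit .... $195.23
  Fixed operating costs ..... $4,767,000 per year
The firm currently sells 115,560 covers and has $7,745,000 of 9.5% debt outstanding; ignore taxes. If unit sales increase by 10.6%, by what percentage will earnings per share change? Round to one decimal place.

+58.1%

Contribution at this volume is 115,560 × $58.24 = $6,730,214.40.
Subtracting fixed costs: EBIT = $6,730,214.40 − $4,767,000 = $1,963,214.40.
Interest = $735,775.00, so EBIT − I = $1,227,439.40.
DCL = total CM / (EBIT − I) = $6,730,214.40 / $1,227,439.40 = 5.4831.
EPS therefore changes by 5.4831 × (+10.6%) = +58.1%.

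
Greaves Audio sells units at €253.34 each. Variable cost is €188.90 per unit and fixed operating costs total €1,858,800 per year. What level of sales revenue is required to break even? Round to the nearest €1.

€7,307,703

Contribution margin per unit = €253.34 − €188.90 = €64.44, a CM ratio of €64.44 ÷ €253.34 = 0.2544.
Break-even revenue = fixed costs × price ÷ CM = €1,858,800 × €253.34 ÷ €64.44 = €7,307,703.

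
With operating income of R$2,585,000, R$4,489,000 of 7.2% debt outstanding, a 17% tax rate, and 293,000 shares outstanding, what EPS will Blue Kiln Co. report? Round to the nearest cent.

Interest = R$323,208.00, so EBT = R$2,585,000 − R$323,208.00 = R$2,261,792.00.
After tax at 17%: net income = R$2,261,792.00 × 0.83 = R$1,877,287.36.
Per share: R$1,877,287.36 / 293,000 shares = R$6.41.

R$6.41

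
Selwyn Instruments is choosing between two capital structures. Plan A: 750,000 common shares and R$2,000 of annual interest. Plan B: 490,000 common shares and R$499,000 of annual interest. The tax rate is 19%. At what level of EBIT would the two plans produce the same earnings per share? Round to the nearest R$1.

At indifference, (EBIT − 2,000)(1 − t)/750,000 = (EBIT − 499,000)(1 − t)/490,000.
Cancelling (1 − t) and cross-multiplying: 490,000·(EBIT − 2,000) = 750,000·(EBIT − 499,000).
Solving, EBIT = (499,000·750,000 − 2,000·490,000) / (750,000 − 490,000) = 373,270,000,000 / 260,000 = 1,435,653.85.

R$1,435,654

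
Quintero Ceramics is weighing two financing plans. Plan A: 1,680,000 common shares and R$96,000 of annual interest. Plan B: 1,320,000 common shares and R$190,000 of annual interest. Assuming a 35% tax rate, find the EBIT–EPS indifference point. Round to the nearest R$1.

Set EPS_A = EPS_B: (EBIT − R$96,000)(1 − 0.35) ÷ 1,680,000 = (EBIT − R$190,000)(1 − 0.35) ÷ 1,320,000.
Cancelling (1 − t) and cross-multiplying: 1,320,000·(EBIT − 96,000) = 1,680,000·(EBIT − 190,000).
Solving, EBIT = (190,000·1,680,000 − 96,000·1,320,000) / (1,680,000 − 1,320,000) = 192,480,000,000 / 360,000 = 534,666.67.

R$534,667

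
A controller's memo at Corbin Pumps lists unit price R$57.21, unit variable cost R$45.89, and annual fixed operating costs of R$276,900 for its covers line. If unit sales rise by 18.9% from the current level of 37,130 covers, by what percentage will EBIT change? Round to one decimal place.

+55.4%

Total contribution margin = 37,130 × R$11.32 = R$420,311.60.
EBIT = R$420,311.60 − R$276,900 = R$143,411.60.
Degree of operating leverage = R$420,311.60 / R$143,411.60 = 2.9308.
So EBIT moves 2.9308 × (+18.9%) = +55.4%.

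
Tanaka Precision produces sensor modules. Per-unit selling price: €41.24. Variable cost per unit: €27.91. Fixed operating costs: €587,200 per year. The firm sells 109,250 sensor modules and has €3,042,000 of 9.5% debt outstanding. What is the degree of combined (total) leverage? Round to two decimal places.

Contribution at this volume is 109,250 × €13.33 = €1,456,302.50.
EBIT = €1,456,302.50 − €587,200 = €869,102.50. Interest = €288,990.00, so EBIT − I = €580,112.50.
DCL = contribution ÷ (EBIT − I) = €1,456,302.50 ÷ €580,112.50 = 2.5104.

2.51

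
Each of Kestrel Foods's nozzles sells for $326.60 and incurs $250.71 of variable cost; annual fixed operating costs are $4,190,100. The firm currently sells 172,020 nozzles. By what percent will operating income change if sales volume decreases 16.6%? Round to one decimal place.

-24.4%

Contribution at this volume is 172,020 × $75.89 = $13,054,597.80.
Operating income = contribution − fixed costs = $13,054,597.80 − $4,190,100 = $8,864,497.80.
Degree of operating leverage = $13,054,597.80 / $8,864,497.80 = 1.4727.
Operating income changes by 1.4727 × -16.6% = -24.4%.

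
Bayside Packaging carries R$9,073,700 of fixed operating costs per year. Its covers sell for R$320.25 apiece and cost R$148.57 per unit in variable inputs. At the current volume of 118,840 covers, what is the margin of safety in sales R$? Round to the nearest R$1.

R$21,132,529

Contribution margin per unit = R$320.25 − R$148.57 = R$171.68. Break-even units = R$9,073,700 ÷ R$171.68 = 52,852.40; break-even revenue = 52,852.40 × R$320.25 = R$16,925,981.04.
Actual sales revenue = 118,840 × R$320.25 = R$38,058,510.00.
Margin of safety = R$38,058,510.00 − R$16,925,981.04 = R$21,132,529.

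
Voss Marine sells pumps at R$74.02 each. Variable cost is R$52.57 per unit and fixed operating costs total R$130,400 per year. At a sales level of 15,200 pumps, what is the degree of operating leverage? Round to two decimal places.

1.67

At 15,200 units, contribution = 15,200 × R$21.45 = R$326,040.00.
Operating income = contribution − fixed costs = R$326,040.00 − R$130,400 = R$195,640.00.
DOL = contribution ÷ EBIT = R$326,040.00 ÷ R$195,640.00 = 1.6665.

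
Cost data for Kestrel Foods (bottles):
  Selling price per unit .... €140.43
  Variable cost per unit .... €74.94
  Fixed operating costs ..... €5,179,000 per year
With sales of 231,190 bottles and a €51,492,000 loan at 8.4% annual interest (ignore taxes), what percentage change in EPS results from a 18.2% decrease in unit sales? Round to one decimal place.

Contribution at this volume is 231,190 × €65.49 = €15,140,633.10.
Subtracting fixed costs: EBIT = €15,140,633.10 − €5,179,000 = €9,961,633.10.
Interest = €4,325,328.00, so EBIT − I = €5,636,305.10.
Degree of combined leverage = contribution ÷ (EBIT − I) = €15,140,633.10 ÷ €5,636,305.10 = 2.6863.
EPS therefore changes by 2.6863 × (-18.2%) = -48.9%.

-48.9%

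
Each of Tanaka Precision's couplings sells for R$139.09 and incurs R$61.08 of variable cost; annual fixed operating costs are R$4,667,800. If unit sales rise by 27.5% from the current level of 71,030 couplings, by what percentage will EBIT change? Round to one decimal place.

Contribution at this volume is 71,030 × R$78.01 = R$5,541,050.30.
Subtracting fixed costs: EBIT = R$5,541,050.30 − R$4,667,800 = R$873,250.30.
So DOL = total CM / EBIT = R$5,541,050.30 / R$873,250.30 = 6.3453.
So EBIT moves 6.3453 × (+27.5%) = +174.5%.

+174.5%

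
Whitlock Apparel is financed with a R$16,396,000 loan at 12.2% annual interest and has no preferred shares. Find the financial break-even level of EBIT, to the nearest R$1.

R$2,000,312

Annual interest = 12.2% × R$16,396,000 = R$2,000,312.00.
With no preferred dividends, EPS = 0 when EBIT exactly covers interest, so the financial break-even EBIT is R$2,000,312.00.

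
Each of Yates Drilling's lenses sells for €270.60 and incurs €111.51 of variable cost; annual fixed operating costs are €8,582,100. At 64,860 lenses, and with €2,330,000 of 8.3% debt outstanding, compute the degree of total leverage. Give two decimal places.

6.69

At 64,860 units, contribution = 64,860 × €159.09 = €10,318,577.40.
EBIT = €10,318,577.40 − €8,582,100 = €1,736,477.40. Interest = €193,390.00.
DOL = €10,318,577.40 ÷ €1,736,477.40 = 5.9422; DFL = €1,736,477.40 ÷ €1,543,087.40 = 1.1253.
Combined leverage = 5.9422 × 1.1253 = 6.6868.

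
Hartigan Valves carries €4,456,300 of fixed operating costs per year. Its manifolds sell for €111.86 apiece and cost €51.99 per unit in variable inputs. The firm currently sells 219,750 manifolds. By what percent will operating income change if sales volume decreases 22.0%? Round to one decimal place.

At 219,750 units, contribution = 219,750 × €59.87 = €13,156,432.50.
EBIT = €13,156,432.50 − €4,456,300 = €8,700,132.50.
Degree of operating leverage = €13,156,432.50 / €8,700,132.50 = 1.5122.
So EBIT moves 1.5122 × (-22.0%) = -33.3%.

-33.3%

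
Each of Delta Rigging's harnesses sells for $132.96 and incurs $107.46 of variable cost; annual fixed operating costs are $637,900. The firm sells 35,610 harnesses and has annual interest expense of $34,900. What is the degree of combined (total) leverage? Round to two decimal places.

Total contribution margin = 35,610 × $25.50 = $908,055.00.
EBIT = $908,055.00 − $637,900 = $270,155.00. Interest = $34,900.00.
DOL = $908,055.00 ÷ $270,155.00 = 3.3612; DFL = $270,155.00 ÷ $235,255.00 = 1.1483.
DCL = DOL × DFL = 3.3612 × 1.1483 = 3.8597.

3.86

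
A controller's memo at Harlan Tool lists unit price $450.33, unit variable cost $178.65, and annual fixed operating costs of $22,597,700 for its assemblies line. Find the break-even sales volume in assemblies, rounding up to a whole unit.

Unit CM = price − variable cost = $450.33 − $178.65 = $271.68.
Break-even volume = fixed costs ÷ CM per unit = $22,597,700 ÷ $271.68 = 83,177.64, so 83,178 assemblies.

83,178 assemblies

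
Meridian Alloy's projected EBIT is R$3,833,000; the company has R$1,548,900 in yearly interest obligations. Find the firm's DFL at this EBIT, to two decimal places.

Interest = R$1,548,900.00.
Degree of financial leverage = EBIT / (EBIT − interest) = R$3,833,000 / R$2,284,100.00 = 1.6781.

1.68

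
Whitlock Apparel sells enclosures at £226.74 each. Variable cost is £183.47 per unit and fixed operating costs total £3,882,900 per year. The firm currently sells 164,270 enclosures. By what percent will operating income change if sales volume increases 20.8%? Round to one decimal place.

+45.8%

At 164,270 units, contribution = 164,270 × £43.27 = £7,107,962.90.
EBIT = £7,107,962.90 − £3,882,900 = £3,225,062.90.
Degree of operating leverage = £7,107,962.90 / £3,225,062.90 = 2.2040.
So EBIT moves 2.2040 × (+20.8%) = +45.8%.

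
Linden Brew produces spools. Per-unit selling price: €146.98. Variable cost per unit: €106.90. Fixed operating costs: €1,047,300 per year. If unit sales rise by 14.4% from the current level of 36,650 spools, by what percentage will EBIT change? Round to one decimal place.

+50.2%

Total contribution margin = 36,650 × €40.08 = €1,468,932.00.
EBIT = €1,468,932.00 − €1,047,300 = €421,632.00.
DOL = contribution ÷ EBIT = €1,468,932.00 ÷ €421,632.00 = 3.4839.
%ΔEBIT = DOL × %ΔSales = 3.4839 × +14.4% = +50.2%.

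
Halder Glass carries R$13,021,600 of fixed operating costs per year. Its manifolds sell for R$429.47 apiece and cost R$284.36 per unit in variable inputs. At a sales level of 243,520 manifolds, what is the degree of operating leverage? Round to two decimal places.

Contribution at this volume is 243,520 × R$145.11 = R$35,337,187.20.
Subtracting fixed costs: EBIT = R$35,337,187.20 − R$13,021,600 = R$22,315,587.20.
So DOL = total CM / EBIT = R$35,337,187.20 / R$22,315,587.20 = 1.5835.

1.58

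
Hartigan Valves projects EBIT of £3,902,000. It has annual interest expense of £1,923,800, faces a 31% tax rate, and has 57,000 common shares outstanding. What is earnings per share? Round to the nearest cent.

Interest = £1,923,800.00, so EBT = £3,902,000 − £1,923,800.00 = £1,978,200.00.
Net income = £1,978,200.00 × (1 − 0.31) = £1,364,958.00.
Per share: £1,364,958.00 / 57,000 shares = £23.95.

£23.95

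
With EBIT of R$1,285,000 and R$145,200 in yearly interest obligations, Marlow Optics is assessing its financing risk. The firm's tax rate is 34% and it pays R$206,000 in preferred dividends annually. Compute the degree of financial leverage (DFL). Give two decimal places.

Interest = R$145,200.00.
Pre-tax preferred-dividend burden = R$206,000 ÷ (1 − 0.34) = R$312,121.21.
DFL = EBIT ÷ [EBIT − I − D_p/(1−t)] = R$1,285,000 ÷ [R$1,285,000 − R$145,200.00 − R$312,121.21] = R$1,285,000 ÷ R$827,678.79 = 1.5525.

1.55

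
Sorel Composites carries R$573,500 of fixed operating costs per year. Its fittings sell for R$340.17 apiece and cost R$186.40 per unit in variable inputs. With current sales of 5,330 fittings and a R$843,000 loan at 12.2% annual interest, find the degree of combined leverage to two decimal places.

Total contribution margin = 5,330 × R$153.77 = R$819,594.10.
EBIT = R$819,594.10 − R$573,500 = R$246,094.10. Interest = R$102,846.00, so EBIT − I = R$143,248.10.
DCL = contribution ÷ (EBIT − I) = R$819,594.10 ÷ R$143,248.10 = 5.7215.

5.72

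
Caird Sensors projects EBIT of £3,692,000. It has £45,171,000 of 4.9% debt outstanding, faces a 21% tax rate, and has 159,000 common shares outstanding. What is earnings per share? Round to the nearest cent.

£7.35

Pre-tax income = £3,692,000 − £2,213,379.00 = £1,478,621.00.
Net income = £1,478,621.00 × (1 − 0.21) = £1,168,110.59.
EPS = £1,168,110.59 ÷ 159,000 = £7.35.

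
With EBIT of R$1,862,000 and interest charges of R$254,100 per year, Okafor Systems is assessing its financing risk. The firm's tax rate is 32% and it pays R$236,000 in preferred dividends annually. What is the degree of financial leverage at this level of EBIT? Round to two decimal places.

1.48

Annual interest charges come to R$254,100.00.
Pre-tax preferred-dividend burden = R$236,000 ÷ (1 − 0.32) = R$347,058.82.
DFL = EBIT ÷ [EBIT − I − D_p/(1−t)] = R$1,862,000 ÷ [R$1,862,000 − R$254,100.00 − R$347,058.82] = R$1,862,000 ÷ R$1,260,841.18 = 1.4768.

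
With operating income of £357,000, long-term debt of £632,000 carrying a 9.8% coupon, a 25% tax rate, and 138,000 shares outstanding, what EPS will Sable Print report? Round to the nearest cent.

£1.60

Pre-tax income = £357,000 − £61,936.00 = £295,064.00.
Net income = £295,064.00 × (1 − 0.25) = £221,298.00.
Per share: £221,298.00 / 138,000 shares = £1.60.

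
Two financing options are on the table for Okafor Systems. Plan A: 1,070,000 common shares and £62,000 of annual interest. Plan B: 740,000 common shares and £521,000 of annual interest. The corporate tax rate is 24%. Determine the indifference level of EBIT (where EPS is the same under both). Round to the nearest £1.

£1,550,273

Set EPS_A = EPS_B: (EBIT − £62,000)(1 − 0.24) ÷ 1,070,000 = (EBIT − £521,000)(1 − 0.24) ÷ 740,000.
Cancelling (1 − t) and cross-multiplying: 740,000·(EBIT − 62,000) = 1,070,000·(EBIT − 521,000).
EBIT × (1,070,000 − 740,000) = 521,000 × 1,070,000 − 62,000 × 740,000 = 511,590,000,000, so EBIT = 511,590,000,000 ÷ 330,000 = 1,550,272.73.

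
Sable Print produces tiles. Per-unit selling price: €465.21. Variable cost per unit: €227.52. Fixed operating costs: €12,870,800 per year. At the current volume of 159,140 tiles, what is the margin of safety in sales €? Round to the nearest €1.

Contribution margin per unit = €465.21 − €227.52 = €237.69. Break-even units = €12,870,800 ÷ €237.69 = 54,149.52; break-even revenue = 54,149.52 × €465.21 = €25,190,899.36.
Current sales = 159,140 × €465.21 = €74,033,519.40.
Margin of safety = €74,033,519.40 − €25,190,899.36 = €48,842,620.

€48,842,620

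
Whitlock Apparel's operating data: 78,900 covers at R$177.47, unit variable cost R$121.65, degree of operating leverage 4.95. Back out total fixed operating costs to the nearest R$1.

Contribution at this volume is 78,900 × R$55.82 = R$4,404,198.00.
Since DOL = CM ÷ EBIT, EBIT = R$4,404,198.00 ÷ 4.95 = R$889,736.97.
Fixed costs = CM − EBIT = R$4,404,198.00 − R$889,736.97 = R$3,514,461.

R$3,514,461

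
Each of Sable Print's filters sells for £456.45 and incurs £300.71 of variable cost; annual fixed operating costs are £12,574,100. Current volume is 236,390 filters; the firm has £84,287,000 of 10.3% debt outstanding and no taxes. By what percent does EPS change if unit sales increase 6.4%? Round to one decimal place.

+15.1%

At 236,390 units, contribution = 236,390 × £155.74 = £36,815,378.60.
EBIT = £36,815,378.60 − £12,574,100 = £24,241,278.60.
After interest of £8,681,561.00, pre-tax earnings = £15,559,717.60.
DCL = total CM / (EBIT − I) = £36,815,378.60 / £15,559,717.60 = 2.3661.
%ΔEPS = DCL × %ΔSales = 2.3661 × +6.4% = +15.1%.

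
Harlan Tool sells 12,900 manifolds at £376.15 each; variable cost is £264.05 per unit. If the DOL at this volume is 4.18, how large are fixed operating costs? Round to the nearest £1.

£1,100,135

Total contribution margin = 12,900 × £112.10 = £1,446,090.00.
DOL = contribution / EBIT, so EBIT = £1,446,090.00 / 4.18 = £345,954.55.
Fixed costs = CM − EBIT = £1,446,090.00 − £345,954.55 = £1,100,135.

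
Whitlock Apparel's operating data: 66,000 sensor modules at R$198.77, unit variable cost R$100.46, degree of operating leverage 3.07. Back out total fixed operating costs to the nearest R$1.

R$4,374,955

Total contribution margin = 66,000 × R$98.31 = R$6,488,460.00.
DOL = contribution / EBIT, so EBIT = R$6,488,460.00 / 3.07 = R$2,113,504.89.
And FC = contribution − EBIT = R$6,488,460.00 − R$2,113,504.89 = R$4,374,955.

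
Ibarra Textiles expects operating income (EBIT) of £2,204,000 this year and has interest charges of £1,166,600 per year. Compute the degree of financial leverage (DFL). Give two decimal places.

Interest = £1,166,600.00.
DFL = EBIT ÷ (EBIT − I) = £2,204,000 ÷ (£2,204,000 − £1,166,600.00) = £2,204,000 ÷ £1,037,400.00 = 2.1245.

2.12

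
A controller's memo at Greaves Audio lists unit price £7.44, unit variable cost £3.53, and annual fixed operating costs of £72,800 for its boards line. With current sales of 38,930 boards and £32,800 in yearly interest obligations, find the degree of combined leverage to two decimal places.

3.27

At 38,930 units, contribution = 38,930 × £3.91 = £152,216.30.
Subtracting fixed costs: EBIT = £152,216.30 − £72,800 = £79,416.30. Interest = £32,800.00.
DOL = £152,216.30 ÷ £79,416.30 = 1.9167; DFL = £79,416.30 ÷ £46,616.30 = 1.7036.
DCL = DOL × DFL = 1.9167 × 1.7036 = 3.2653.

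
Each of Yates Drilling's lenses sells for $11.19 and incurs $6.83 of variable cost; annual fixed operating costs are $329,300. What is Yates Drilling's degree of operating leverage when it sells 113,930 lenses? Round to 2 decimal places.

2.97

Contribution at this volume is 113,930 × $4.36 = $496,734.80.
Operating income = contribution − fixed costs = $496,734.80 − $329,300 = $167,434.80.
Degree of operating leverage = $496,734.80 / $167,434.80 = 2.9667.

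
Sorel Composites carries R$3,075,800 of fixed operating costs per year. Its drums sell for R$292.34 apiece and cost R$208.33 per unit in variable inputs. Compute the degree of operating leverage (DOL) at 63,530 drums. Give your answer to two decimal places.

Total contribution margin = 63,530 × R$84.01 = R$5,337,155.30.
EBIT = R$5,337,155.30 − R$3,075,800 = R$2,261,355.30.
Degree of operating leverage = R$5,337,155.30 / R$2,261,355.30 = 2.3602.

2.36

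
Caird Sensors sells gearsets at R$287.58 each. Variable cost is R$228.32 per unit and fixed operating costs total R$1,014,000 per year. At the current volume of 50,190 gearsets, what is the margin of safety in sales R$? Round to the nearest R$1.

Unit CM = price − variable cost = R$287.58 − R$228.32 = R$59.26. Break-even units = R$1,014,000 ÷ R$59.26 = 17,111.04; break-even revenue = 17,111.04 × R$287.58 = R$4,920,791.77.
Current sales = 50,190 × R$287.58 = R$14,433,640.20.
Margin of safety = R$14,433,640.20 − R$4,920,791.77 = R$9,512,848.

R$9,512,848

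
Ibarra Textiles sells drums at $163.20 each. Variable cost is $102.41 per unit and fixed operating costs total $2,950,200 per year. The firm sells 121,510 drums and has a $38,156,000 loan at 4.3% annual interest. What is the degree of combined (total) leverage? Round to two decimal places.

At 121,510 units, contribution = 121,510 × $60.79 = $7,386,592.90.
EBIT = $7,386,592.90 − $2,950,200 = $4,436,392.90. Interest = $1,640,708.00.
DOL = $7,386,592.90 ÷ $4,436,392.90 = 1.6650; DFL = $4,436,392.90 ÷ $2,795,684.90 = 1.5869.
Combined leverage = 1.6650 × 1.5869 = 2.6422.

2.64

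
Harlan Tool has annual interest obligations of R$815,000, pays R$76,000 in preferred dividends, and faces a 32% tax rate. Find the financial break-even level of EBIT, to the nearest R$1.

Preferred dividends are paid after tax, so their pre-tax equivalent is R$76,000 ÷ (1 − 0.32) = R$111,764.71.
Financial break-even EBIT = interest + D_p ÷ (1 − t) = R$815,000 + R$111,764.71 = R$926,764.71.

R$926,765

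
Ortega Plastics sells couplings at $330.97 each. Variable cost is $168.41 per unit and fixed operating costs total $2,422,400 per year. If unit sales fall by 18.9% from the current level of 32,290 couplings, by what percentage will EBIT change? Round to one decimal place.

-35.1%

Total contribution margin = 32,290 × $162.56 = $5,249,062.40.
Subtracting fixed costs: EBIT = $5,249,062.40 − $2,422,400 = $2,826,662.40.
Degree of operating leverage = $5,249,062.40 / $2,826,662.40 = 1.8570.
%ΔEBIT = DOL × %ΔSales = 1.8570 × -18.9% = -35.1%.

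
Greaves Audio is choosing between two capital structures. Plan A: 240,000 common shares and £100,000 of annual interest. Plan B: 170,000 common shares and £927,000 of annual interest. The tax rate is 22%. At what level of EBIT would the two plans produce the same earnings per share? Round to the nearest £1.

£2,935,429

At indifference, (EBIT − 100,000)(1 − t)/240,000 = (EBIT − 927,000)(1 − t)/170,000.
The (1 − t) factor cancels: (EBIT − 100,000) × 170,000 = (EBIT − 927,000) × 240,000.
EBIT × (240,000 − 170,000) = 927,000 × 240,000 − 100,000 × 170,000 = 205,480,000,000, so EBIT = 205,480,000,000 ÷ 70,000 = 2,935,428.57.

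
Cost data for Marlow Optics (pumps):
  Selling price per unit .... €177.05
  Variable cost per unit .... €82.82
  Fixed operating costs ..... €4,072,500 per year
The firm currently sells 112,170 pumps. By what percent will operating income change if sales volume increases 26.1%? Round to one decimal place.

Total contribution margin = 112,170 × €94.23 = €10,569,779.10.
Operating income = contribution − fixed costs = €10,569,779.10 − €4,072,500 = €6,497,279.10.
So DOL = total CM / EBIT = €10,569,779.10 / €6,497,279.10 = 1.6268.
Operating income changes by 1.6268 × +26.1% = +42.5%.

+42.5%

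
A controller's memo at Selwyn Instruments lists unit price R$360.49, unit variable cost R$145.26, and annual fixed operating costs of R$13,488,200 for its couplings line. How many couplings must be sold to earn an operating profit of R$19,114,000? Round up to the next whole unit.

151,477 couplings

Unit CM = price − variable cost = R$360.49 − R$145.26 = R$215.23.
Required volume = (fixed costs + target profit) ÷ CM = (R$13,488,200 + R$19,114,000) ÷ R$215.23 = 151,476.10, so 151,477 couplings.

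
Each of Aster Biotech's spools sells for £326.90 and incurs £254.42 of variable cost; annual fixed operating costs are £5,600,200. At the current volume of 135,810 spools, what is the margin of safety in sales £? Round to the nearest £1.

£19,138,213

Each unit contributes £326.90 − £254.42 = £72.48. Break-even units = £5,600,200 ÷ £72.48 = 77,265.45; break-even revenue = 77,265.45 × £326.90 = £25,258,076.43.
Current sales = 135,810 × £326.90 = £44,396,289.00.
Margin of safety = £44,396,289.00 − £25,258,076.43 = £19,138,213.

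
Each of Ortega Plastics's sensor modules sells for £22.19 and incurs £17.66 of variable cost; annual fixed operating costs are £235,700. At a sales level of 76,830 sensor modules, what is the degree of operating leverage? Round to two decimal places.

At 76,830 units, contribution = 76,830 × £4.53 = £348,039.90.
EBIT = £348,039.90 − £235,700 = £112,339.90.
DOL = contribution ÷ EBIT = £348,039.90 ÷ £112,339.90 = 3.0981.

3.10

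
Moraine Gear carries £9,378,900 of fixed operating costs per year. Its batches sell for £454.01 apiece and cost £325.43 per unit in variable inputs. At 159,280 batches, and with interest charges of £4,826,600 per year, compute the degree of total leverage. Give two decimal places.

3.26

Contribution at this volume is 159,280 × £128.58 = £20,480,222.40.
Subtracting fixed costs: EBIT = £20,480,222.40 − £9,378,900 = £11,101,322.40. Interest = £4,826,600.00.
DOL = £20,480,222.40 ÷ £11,101,322.40 = 1.8448; DFL = £11,101,322.40 ÷ £6,274,722.40 = 1.7692.
DCL = DOL × DFL = 1.8448 × 1.7692 = 3.2638.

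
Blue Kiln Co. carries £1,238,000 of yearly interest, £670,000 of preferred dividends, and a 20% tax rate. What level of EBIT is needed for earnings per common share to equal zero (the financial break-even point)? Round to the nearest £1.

Grossing the preferred dividend up to pre-tax terms: £670,000 / (1 − 0.20) = £837,500.00.
EPS = 0 when EBIT covers interest plus the pre-tax preferred burden: £1,238,000 + £837,500.00 = £2,075,500.00.

£2,075,500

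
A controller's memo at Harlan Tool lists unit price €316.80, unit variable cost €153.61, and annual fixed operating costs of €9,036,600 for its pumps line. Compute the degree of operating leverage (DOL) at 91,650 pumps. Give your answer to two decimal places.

2.53

Contribution at this volume is 91,650 × €163.19 = €14,956,363.50.
EBIT = €14,956,363.50 − €9,036,600 = €5,919,763.50.
Degree of operating leverage = €14,956,363.50 / €5,919,763.50 = 2.5265.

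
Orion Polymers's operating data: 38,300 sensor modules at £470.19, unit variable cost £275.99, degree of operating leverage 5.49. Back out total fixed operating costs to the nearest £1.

At 38,300 units, contribution = 38,300 × £194.20 = £7,437,860.00.
Since DOL = CM ÷ EBIT, EBIT = £7,437,860.00 ÷ 5.49 = £1,354,801.46.
Fixed costs = CM − EBIT = £7,437,860.00 − £1,354,801.46 = £6,083,059.

£6,083,059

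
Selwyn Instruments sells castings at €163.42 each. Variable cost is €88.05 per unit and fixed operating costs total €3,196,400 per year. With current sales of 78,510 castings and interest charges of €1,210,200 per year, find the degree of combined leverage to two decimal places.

3.92

Contribution at this volume is 78,510 × €75.37 = €5,917,298.70.
Operating income = contribution − fixed costs = €5,917,298.70 − €3,196,400 = €2,720,898.70. Interest = €1,210,200.00.
DOL = €5,917,298.70 ÷ €2,720,898.70 = 2.1748; DFL = €2,720,898.70 ÷ €1,510,698.70 = 1.8011.
DCL = DOL × DFL = 2.1748 × 1.8011 = 3.9170.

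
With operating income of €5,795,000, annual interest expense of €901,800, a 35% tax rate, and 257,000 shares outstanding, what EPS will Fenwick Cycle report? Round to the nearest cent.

Pre-tax income = €5,795,000 − €901,800.00 = €4,893,200.00.
Net income = €4,893,200.00 × (1 − 0.35) = €3,180,580.00.
Per share: €3,180,580.00 / 257,000 shares = €12.38.

€12.38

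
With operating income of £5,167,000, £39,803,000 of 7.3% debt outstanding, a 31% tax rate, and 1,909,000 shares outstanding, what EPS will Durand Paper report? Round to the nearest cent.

£0.82

Pre-tax income = £5,167,000 − £2,905,619.00 = £2,261,381.00.
After tax at 31%: net income = £2,261,381.00 × 0.69 = £1,560,352.89.
Per share: £1,560,352.89 / 1,909,000 shares = £0.82.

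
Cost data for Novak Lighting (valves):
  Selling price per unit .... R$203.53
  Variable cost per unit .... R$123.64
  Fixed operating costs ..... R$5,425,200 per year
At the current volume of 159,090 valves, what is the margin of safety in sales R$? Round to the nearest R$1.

Unit CM = price − variable cost = R$203.53 − R$123.64 = R$79.89. Break-even units = R$5,425,200 ÷ R$79.89 = 67,908.37; break-even revenue = 67,908.37 × R$203.53 = R$13,821,391.36.
Actual sales revenue = 159,090 × R$203.53 = R$32,379,587.70.
Margin of safety = R$32,379,587.70 − R$13,821,391.36 = R$18,558,196.

R$18,558,196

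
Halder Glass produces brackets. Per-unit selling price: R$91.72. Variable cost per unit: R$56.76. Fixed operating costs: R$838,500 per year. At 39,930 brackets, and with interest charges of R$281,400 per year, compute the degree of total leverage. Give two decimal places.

5.06

At 39,930 units, contribution = 39,930 × R$34.96 = R$1,395,952.80.
EBIT = R$1,395,952.80 − R$838,500 = R$557,452.80. Interest = R$281,400.00.
DOL = R$1,395,952.80 ÷ R$557,452.80 = 2.5042; DFL = R$557,452.80 ÷ R$276,052.80 = 2.0194.
DCL = DOL × DFL = 2.5042 × 2.0194 = 5.0570.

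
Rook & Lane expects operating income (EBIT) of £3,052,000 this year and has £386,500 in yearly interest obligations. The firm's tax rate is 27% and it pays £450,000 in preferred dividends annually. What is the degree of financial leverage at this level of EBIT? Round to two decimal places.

Annual interest charges come to £386,500.00.
Pre-tax preferred-dividend burden = £450,000 ÷ (1 − 0.27) = £616,438.36.
DFL = EBIT ÷ [EBIT − I − D_p/(1−t)] = £3,052,000 ÷ [£3,052,000 − £386,500.00 − £616,438.36] = £3,052,000 ÷ £2,049,061.64 = 1.4895.

1.49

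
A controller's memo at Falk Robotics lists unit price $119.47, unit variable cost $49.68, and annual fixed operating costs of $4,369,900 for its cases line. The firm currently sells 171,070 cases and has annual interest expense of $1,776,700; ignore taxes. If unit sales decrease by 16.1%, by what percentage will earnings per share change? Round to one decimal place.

Total contribution margin = 171,070 × $69.79 = $11,938,975.30.
Subtracting fixed costs: EBIT = $11,938,975.30 − $4,369,900 = $7,569,075.30.
Interest = $1,776,700.00, so EBIT − I = $5,792,375.30.
Degree of combined leverage = contribution ÷ (EBIT − I) = $11,938,975.30 ÷ $5,792,375.30 = 2.0612.
EPS therefore changes by 2.0612 × (-16.1%) = -33.2%.

-33.2%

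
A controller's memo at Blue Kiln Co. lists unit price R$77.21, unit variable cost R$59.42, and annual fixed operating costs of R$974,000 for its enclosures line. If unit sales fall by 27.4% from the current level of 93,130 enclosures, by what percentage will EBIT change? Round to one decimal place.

-66.5%

At 93,130 units, contribution = 93,130 × R$17.79 = R$1,656,782.70.
EBIT = R$1,656,782.70 − R$974,000 = R$682,782.70.
DOL = contribution ÷ EBIT = R$1,656,782.70 ÷ R$682,782.70 = 2.4265.
So EBIT moves 2.4265 × (-27.4%) = -66.5%.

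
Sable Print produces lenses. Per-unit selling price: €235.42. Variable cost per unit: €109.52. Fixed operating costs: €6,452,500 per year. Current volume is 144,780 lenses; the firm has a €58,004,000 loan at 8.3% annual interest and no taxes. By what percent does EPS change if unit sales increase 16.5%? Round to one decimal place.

+43.2%

At 144,780 units, contribution = 144,780 × €125.90 = €18,227,802.00.
Subtracting fixed costs: EBIT = €18,227,802.00 − €6,452,500 = €11,775,302.00.
Interest = €4,814,332.00, so EBIT − I = €6,960,970.00.
DCL = total CM / (EBIT − I) = €18,227,802.00 / €6,960,970.00 = 2.6186.
EPS therefore changes by 2.6186 × (+16.5%) = +43.2%.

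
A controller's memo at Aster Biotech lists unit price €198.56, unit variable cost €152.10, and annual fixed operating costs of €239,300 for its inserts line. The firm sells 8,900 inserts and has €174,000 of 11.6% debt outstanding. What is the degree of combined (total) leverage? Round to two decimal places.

At 8,900 units, contribution = 8,900 × €46.46 = €413,494.00.
Operating income = contribution − fixed costs = €413,494.00 − €239,300 = €174,194.00. Interest = €20,184.00, so EBIT − I = €154,010.00.
DCL = contribution ÷ (EBIT − I) = €413,494.00 ÷ €154,010.00 = 2.6849.

2.68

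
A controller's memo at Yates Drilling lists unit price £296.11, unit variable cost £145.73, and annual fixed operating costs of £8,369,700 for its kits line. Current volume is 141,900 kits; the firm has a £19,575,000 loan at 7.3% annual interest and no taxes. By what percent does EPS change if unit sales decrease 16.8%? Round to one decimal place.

At 141,900 units, contribution = 141,900 × £150.38 = £21,338,922.00.
Subtracting fixed costs: EBIT = £21,338,922.00 − £8,369,700 = £12,969,222.00.
After interest of £1,428,975.00, pre-tax earnings = £11,540,247.00.
Degree of combined leverage = contribution ÷ (EBIT − I) = £21,338,922.00 ÷ £11,540,247.00 = 1.8491.
EPS therefore changes by 1.8491 × (-16.8%) = -31.1%.

-31.1%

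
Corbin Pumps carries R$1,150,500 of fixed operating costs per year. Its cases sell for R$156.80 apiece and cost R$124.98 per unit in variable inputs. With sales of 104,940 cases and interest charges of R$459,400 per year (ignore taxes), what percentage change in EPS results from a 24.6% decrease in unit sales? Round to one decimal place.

Contribution at this volume is 104,940 × R$31.82 = R$3,339,190.80.
Subtracting fixed costs: EBIT = R$3,339,190.80 − R$1,150,500 = R$2,188,690.80.
After interest of R$459,400.00, pre-tax earnings = R$1,729,290.80.
DCL = total CM / (EBIT − I) = R$3,339,190.80 / R$1,729,290.80 = 1.9310.
EPS therefore changes by 1.9310 × (-24.6%) = -47.5%.

-47.5%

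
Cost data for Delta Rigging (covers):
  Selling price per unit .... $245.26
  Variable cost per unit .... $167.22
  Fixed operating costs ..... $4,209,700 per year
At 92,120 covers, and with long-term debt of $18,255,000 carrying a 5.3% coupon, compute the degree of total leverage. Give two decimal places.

At 92,120 units, contribution = 92,120 × $78.04 = $7,189,044.80.
EBIT = $7,189,044.80 − $4,209,700 = $2,979,344.80. Interest = $967,515.00, so EBIT − I = $2,011,829.80.
Degree of total leverage = total CM / (EBIT − interest) = $7,189,044.80 / $2,011,829.80 = 3.5734.

3.57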